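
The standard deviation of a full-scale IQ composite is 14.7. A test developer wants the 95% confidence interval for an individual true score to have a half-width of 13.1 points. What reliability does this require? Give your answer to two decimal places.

0.79

Required SEM = 13.1 / 1.96 ≈ 6.684
Required reliability = 1 − (SEM/SD)² = 1 − 0.207 ≈ 0.793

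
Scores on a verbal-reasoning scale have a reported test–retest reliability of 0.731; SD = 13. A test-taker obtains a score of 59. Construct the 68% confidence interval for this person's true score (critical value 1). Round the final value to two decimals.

SEM = 13.0000*√(1 − 0.7310) ≃ 6.7425
Margin = 1 * 6.7425 ≃ 6.7425
Interval: (52.2575, 65.7425)

[52.26, 65.74]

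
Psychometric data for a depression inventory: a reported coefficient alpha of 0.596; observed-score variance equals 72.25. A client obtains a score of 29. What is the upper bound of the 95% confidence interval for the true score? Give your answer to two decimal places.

39.59

SD = √72.25 ≃ 8.500
SEM = 8.500 * √(1 − 0.596) = 8.500 * √0.404 ≃ 8.500 * 0.636 ≃ 5.403
Half-width = 1.96*5.403 ≃ 10.589
Upper bound: 29 + 10.589 = 39.589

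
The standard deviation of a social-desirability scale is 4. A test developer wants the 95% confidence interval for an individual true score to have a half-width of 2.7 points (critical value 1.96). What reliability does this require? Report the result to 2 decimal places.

0.88

Required SEM = 2.7 / 1.96 ≈ 1.3776
r = 1 − (1.3776/4)² ≈ 1 − 0.1186 ≈ 0.8814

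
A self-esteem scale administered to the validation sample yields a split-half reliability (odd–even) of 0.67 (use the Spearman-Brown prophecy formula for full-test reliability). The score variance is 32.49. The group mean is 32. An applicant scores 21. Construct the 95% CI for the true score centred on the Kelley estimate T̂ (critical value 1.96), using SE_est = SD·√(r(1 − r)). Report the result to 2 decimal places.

[18.73, 27.62]

SD = √32.49 ≈ 5.700
r_full = 2·0.67 / (1 + 0.67) ≈ 0.802
T̂ = 0.802(21) + 0.198(32) ≈ 23.174
SE_est = 5.700×√(0.802×0.198) ≈ 2.270
95% CI: 23.174 ± 4.449 ≈ (18.725, 27.622)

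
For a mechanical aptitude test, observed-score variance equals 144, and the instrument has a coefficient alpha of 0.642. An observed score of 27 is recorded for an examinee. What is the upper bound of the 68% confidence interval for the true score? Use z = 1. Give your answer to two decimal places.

SD = √144 = 12.0000
The standard error of measurement is 12.0000·√(1 − 0.6420) ≈ 12.0000·0.5983 ≈ 7.1800.
1 · SEM ≈ 7.1800
Upper bound: 27 + 7.1800 = 34.1800

34.18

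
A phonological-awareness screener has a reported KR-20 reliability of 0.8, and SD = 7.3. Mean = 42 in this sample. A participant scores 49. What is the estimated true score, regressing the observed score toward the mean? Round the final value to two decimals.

47.60

T̂ = r·X + (1 − r)·M = 0.8000×49 + 0.2000×42 = 39.2000 + 8.4000 ≈ 47.6000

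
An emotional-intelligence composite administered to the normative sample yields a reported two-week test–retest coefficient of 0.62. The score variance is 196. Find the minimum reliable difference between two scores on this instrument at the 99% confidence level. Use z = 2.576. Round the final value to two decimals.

31.44

SD = √196 = 14.0000
SEM = 14.0000 · √(1 − 0.6200) = 14.0000 · √0.3800 ≈ 14.0000 · 0.6164 ≈ 8.6302
SE_diff = √2 · SEM ≈ 12.2049
Minimum reliable difference = 2.576 · SE_diff ≈ 2.576 · 12.2049 ≈ 31.4399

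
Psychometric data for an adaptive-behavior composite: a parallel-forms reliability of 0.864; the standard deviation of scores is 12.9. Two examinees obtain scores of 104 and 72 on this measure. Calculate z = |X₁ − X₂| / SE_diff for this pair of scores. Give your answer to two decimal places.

SEM = 12.90000·√(1 − 0.86400) ≈ 4.75728
SE_diff = √2 · SEM ≈ 6.72782
z = |104 − 72| / 6.72782 = 32 / 6.72782 ≈ 4.75637

4.76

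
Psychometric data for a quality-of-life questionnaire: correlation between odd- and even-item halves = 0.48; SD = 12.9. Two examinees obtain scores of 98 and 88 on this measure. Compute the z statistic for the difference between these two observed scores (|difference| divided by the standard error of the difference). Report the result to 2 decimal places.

0.92

Full-length reliability (Spearman-Brown) = 2(0.48)/(1+0.48) ≈ 0.64865
The standard error of measurement is 12.90000×√(1 − 0.64865) ≈ 12.90000×0.59275 ≈ 7.64646.
Standard error of the difference = 7.64646·√2 ≈ 10.81373
z = 10 / 10.81373 ≈ 0.92475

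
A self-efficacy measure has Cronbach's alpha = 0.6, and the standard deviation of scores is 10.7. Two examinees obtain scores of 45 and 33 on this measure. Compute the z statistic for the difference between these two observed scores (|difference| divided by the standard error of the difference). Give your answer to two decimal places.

SEM = 10.70000 · √(1 − 0.60000) = 10.70000 · √0.40000 ≈ 10.70000 · 0.63246 ≈ 6.76727
SE_diff = SEM · √2 ≈ 6.76727 · 1.41421 ≈ 9.57037
z = |45 − 33| / 9.57037 = 12 / 9.57037 ≈ 1.25387

1.25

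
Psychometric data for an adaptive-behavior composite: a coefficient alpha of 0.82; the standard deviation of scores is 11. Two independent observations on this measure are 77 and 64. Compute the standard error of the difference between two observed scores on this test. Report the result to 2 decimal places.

6.60

SEM = 11.000 × √(1 − 0.820) = 11.000 × √0.180 ≈ 11.000 × 0.424 ≈ 4.667
SE_diff = √2 × SEM ≈ 6.600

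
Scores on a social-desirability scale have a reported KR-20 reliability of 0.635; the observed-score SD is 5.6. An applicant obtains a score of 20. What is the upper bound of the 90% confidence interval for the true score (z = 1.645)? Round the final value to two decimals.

25.57

SEM = 5.6000 · √(1 − 0.6350) = 5.6000 · √0.3650 ≈ 5.6000 · 0.6042 ≈ 3.3833
1.645 · SEM ≈ 5.5655
Upper bound: 20 + 5.5655 = 25.5655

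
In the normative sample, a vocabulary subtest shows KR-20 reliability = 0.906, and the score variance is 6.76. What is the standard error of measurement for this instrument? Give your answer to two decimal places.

0.80

SD = √6.76 = 2.600
SEM = 2.600 × √(1 − 0.906) = 2.600 × √0.094 ≈ 2.600 × 0.307 ≈ 0.797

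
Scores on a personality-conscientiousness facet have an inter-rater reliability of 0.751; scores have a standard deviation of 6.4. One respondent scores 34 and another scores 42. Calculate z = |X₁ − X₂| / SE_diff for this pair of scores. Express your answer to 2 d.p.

The standard error of measurement is 6.4000·√(1 − 0.7510) ≈ 6.4000·0.4990 ≈ 3.1936.
Standard error of the difference = 3.1936·√2 ≈ 4.5164
z = 8 / 4.5164 ≈ 1.7713

1.77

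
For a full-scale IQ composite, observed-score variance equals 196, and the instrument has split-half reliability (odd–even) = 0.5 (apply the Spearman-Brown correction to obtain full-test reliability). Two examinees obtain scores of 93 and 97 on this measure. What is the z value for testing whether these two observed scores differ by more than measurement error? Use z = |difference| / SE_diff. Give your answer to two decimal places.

0.35

σ = 196^(1/2) = 14.000
Spearman-Brown: r = 2(0.5) / (1 + 0.5) = 1.000 / 1.500 ≈ 0.667
SEM = 14.000 × √(1 − 0.667) = 14.000 × √0.333 ≈ 14.000 × 0.577 ≈ 8.083
SE_diff = √2 × SEM ≈ 11.431
z = 4 / 11.431 ≈ 0.350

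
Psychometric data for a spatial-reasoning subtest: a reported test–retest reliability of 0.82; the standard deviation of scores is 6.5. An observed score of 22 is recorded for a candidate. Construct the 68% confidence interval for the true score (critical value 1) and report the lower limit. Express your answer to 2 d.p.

SEM = 6.5000 × √(1 − 0.8200) = 6.5000 × √0.1800 ≈ 6.5000 × 0.4243 ≈ 2.7577
Margin = 1 × 2.7577 ≈ 2.7577
Lower bound: 22 − 2.7577 = 19.2423

19.24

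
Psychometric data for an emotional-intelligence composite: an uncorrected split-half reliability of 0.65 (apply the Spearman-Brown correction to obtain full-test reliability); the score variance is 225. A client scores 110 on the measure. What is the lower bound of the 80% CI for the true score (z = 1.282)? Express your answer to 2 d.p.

101.14

σ = 225^(1/2) = 15.00000
r_full = 2·0.65 / (1 + 0.65) ≈ 0.78788
The standard error of measurement is 15.00000·√(1 − 0.78788) ≈ 15.00000·0.46057 ≈ 6.90849.
Half-width = 1.282·6.90849 ≈ 8.85669
Lower limit = 110 − 8.85669 ≈ 101.14331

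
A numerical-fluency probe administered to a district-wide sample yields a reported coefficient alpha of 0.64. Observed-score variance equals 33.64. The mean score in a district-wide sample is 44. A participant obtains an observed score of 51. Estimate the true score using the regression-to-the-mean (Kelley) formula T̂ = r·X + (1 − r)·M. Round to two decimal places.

T̂ = 0.64000(51) + 0.36000(44) ≈ 48.48000

48.48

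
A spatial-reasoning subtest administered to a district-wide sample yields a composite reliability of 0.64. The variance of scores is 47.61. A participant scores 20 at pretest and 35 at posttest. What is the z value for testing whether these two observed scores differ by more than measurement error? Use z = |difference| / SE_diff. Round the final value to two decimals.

SD = √47.61 ≈ 6.90000
The standard error of measurement is 6.90000*√(1 − 0.64000) ≈ 6.90000*0.60000 ≈ 4.14000.
Standard error of the difference = 4.14000·√2 ≈ 5.85484
z = 15 / 5.85484 ≈ 2.56198

2.56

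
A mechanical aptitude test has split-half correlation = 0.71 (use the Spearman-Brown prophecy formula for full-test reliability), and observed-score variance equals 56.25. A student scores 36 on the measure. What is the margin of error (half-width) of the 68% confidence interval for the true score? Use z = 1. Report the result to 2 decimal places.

σ = 56.25^(1/2) = 7.5000
r_full = 2·0.71 / (1 + 0.71) ≈ 0.8304
SEM = 7.5000 * √(1 − 0.8304) = 7.5000 * √0.1696 ≈ 7.5000 * 0.4118 ≈ 3.0886
Half-width = 1*3.0886 ≈ 3.0886

3.09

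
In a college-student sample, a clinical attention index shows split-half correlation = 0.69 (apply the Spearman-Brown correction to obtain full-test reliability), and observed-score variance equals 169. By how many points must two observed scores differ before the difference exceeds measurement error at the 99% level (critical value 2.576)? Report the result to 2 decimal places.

20.28

σ = 169^(1/2) = 13.0000
Spearman-Brown: r = 2(0.69) / (1 + 0.69) = 1.3800 / 1.6900 ≈ 0.8166
The standard error of measurement is 13.0000·√(1 − 0.8166) ≈ 13.0000·0.4283 ≈ 5.5678.
Standard error of the difference = 5.5678·√2 ≈ 7.8740
Minimum reliable difference = 2.576 · SE_diff ≈ 2.576 · 7.8740 ≈ 20.2834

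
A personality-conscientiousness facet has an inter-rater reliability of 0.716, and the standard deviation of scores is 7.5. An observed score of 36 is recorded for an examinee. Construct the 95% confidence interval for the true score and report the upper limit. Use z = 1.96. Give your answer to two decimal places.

SEM = 7.5000 · √(1 − 0.7160) = 7.5000 · √0.2840 ≈ 7.5000 · 0.5329 ≈ 3.9969
1.96 · SEM ≈ 7.8339
Upper bound: 36 + 7.8339 = 43.8339

43.83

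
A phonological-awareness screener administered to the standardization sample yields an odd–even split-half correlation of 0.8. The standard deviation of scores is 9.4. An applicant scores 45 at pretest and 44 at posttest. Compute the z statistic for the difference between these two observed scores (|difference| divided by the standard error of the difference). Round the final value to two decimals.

r_full = 2·0.8 / (1 + 0.8) ≈ 0.8889
The standard error of measurement is 9.4000×√(1 − 0.8889) ≈ 9.4000×0.3333 ≈ 3.1333.
Standard error of the difference = 3.1333·√2 ≈ 4.4312
z = 1 / 4.4312 ≈ 0.2257

0.23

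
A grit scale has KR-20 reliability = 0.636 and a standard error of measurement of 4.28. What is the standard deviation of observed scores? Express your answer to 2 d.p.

7.09

σ = SEM·(1 − r)^(−1/2) ≈ 4.28*1.657 ≈ 7.094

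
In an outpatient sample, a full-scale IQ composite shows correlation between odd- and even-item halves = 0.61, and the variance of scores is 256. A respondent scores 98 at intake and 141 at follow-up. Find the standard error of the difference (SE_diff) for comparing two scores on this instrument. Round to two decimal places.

11.14

σ = 256^(1/2) = 16.0000
Full-length reliability (Spearman-Brown) = 2(0.61)/(1+0.61) ≈ 0.7578
SEM = 16.0000 * √(1 − 0.7578) = 16.0000 * √0.2422 ≈ 16.0000 * 0.4922 ≈ 7.8748
Standard error of the difference = 7.8748·√2 ≈ 11.1366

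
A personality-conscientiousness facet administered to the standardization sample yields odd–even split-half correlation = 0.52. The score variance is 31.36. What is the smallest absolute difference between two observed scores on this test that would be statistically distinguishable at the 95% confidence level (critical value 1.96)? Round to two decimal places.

8.72

SD = √31.36 ≈ 5.600
Full-length reliability (Spearman-Brown) = 2(0.52)/(1+0.52) ≈ 0.684
The standard error of measurement is 5.600×√(1 − 0.684) ≈ 5.600×0.562 ≈ 3.147.
SE_diff = SEM × √2 ≈ 3.147 × 1.414 ≈ 4.450
Minimum reliable difference = 1.96 × SE_diff ≈ 1.96 × 4.450 ≈ 8.723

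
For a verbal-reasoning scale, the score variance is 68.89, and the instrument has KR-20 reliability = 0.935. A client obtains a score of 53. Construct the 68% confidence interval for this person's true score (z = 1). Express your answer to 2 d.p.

σ = 68.89^(1/2) = 8.30000
The standard error of measurement is 8.30000*√(1 − 0.93500) ≃ 8.30000*0.25495 ≃ 2.11609.
1 * SEM ≃ 2.11609
68% CI: 53 ± 2.11609 = [50.88391, 55.11609]

[50.88, 55.12]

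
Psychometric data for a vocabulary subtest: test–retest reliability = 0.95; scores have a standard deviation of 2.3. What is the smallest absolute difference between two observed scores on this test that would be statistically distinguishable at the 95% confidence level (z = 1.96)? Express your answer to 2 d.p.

1.43

SEM = 2.300 × √(1 − 0.950) = 2.300 × √0.050 ≈ 2.300 × 0.224 ≈ 0.514
SE_diff = √2 × SEM ≈ 0.727
Minimum reliable difference = 1.96 × SE_diff ≈ 1.96 × 0.727 ≈ 1.426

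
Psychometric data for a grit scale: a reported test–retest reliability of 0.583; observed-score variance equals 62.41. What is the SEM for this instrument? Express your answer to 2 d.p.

5.10

SD = √62.41 ≈ 7.900
SEM = 7.900·√(1 − 0.583) ≈ 5.101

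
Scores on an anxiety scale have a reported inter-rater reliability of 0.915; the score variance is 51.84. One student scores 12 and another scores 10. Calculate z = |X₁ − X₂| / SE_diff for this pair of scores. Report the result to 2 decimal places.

SD = √51.84 ≃ 7.2000
SEM = 7.2000 * √(1 − 0.9150) = 7.2000 * √0.0850 ≃ 7.2000 * 0.2915 ≃ 2.0991
Standard error of the difference = 2.0991·√2 ≃ 2.9686
z = 2 / 2.9686 ≃ 0.6737

0.67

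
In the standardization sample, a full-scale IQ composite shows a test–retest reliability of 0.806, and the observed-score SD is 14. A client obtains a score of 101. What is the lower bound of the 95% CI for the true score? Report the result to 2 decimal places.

88.91

SEM = 14.00000 · √(1 − 0.80600) = 14.00000 · √0.19400 ≈ 14.00000 · 0.44045 ≈ 6.16636
Half-width = 1.96·6.16636 ≈ 12.08607
Lower bound: 101 − 12.08607 = 88.91393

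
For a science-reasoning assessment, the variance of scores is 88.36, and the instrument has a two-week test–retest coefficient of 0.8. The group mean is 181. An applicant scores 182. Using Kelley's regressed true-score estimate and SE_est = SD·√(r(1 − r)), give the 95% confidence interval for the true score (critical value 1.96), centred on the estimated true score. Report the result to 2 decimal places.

[174.43, 189.17]

SD = √88.36 = 9.400
T̂ = 0.800(182) + 0.200(181) ≈ 181.800
SE_est = 9.400·√[r(1 − r)] ≈ 3.760
CI = 181.800 ± 1.96 · 3.760 → [174.430, 189.170]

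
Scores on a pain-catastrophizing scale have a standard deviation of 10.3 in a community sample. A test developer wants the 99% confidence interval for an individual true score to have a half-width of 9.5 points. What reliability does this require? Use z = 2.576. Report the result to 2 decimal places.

SEM needed = half-width / z = 9.5/2.576 ≈ 3.68789
r = 1 − (SEM / SD)² = 1 − (3.68789 / 10.3)² ≈ 1 − 0.12820 ≈ 0.87180

0.87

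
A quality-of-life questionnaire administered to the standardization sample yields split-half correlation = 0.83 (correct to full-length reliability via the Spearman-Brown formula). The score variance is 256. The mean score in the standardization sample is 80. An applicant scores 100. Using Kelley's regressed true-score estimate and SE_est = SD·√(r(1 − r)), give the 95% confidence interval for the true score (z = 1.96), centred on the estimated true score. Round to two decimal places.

[89.04, 107.25]

SD = √256 ≈ 16.0000
Full-length reliability (Spearman-Brown) = 2(0.83)/(1+0.83) ≈ 0.9071
T̂ = r·X + (1 − r)·M = 0.9071*100 + 0.0929*80 ≈ 90.7104 + 7.4317 ≈ 98.1421
SE_est = SD * √(r(1 − r)) = 16.0000 * √0.0843 ≈ 16.0000 * 0.2903 ≈ 4.6446
CI = 98.1421 ± 1.96 * 4.6446 → [89.0387, 107.2455]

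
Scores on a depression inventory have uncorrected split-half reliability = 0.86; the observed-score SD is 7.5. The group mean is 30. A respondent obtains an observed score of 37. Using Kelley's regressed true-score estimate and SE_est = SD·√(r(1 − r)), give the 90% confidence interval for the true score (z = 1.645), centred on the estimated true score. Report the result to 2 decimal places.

Spearman-Brown: r = 2(0.86) / (1 + 0.86) = 1.7200 / 1.8600 ≈ 0.9247
Estimated true score = 0.9247*37 + (1 − 0.9247)*30 ≈ 36.4731
SE_est = 7.5000*√(0.9247*0.0753) ≈ 1.9787
CI = 36.4731 ± 1.645 * 1.9787 → [33.2182, 39.7281]

[33.22, 39.73]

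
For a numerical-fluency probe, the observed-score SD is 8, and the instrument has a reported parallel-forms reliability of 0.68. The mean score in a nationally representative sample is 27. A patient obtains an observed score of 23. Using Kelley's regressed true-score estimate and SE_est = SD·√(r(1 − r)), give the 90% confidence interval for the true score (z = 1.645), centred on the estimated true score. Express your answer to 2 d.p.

T̂ = 0.680(23) + 0.320(27) ≃ 24.280
SE_est = SD · √(r(1 − r)) = 8.000 · √0.218 ≃ 8.000 · 0.466 ≃ 3.732
90% CI: 24.280 ± 6.139 ≃ (18.141, 30.419)

[18.14, 30.42]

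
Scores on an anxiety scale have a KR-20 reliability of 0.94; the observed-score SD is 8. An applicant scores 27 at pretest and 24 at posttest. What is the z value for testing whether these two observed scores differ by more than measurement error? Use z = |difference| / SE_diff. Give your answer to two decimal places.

1.08

SEM = 8.000·√(1 − 0.940) ≈ 1.960
SE_diff = SEM · √2 ≈ 1.960 · 1.414 ≈ 2.771
z = |27 − 24| / 2.771 = 3 / 2.771 ≈ 1.083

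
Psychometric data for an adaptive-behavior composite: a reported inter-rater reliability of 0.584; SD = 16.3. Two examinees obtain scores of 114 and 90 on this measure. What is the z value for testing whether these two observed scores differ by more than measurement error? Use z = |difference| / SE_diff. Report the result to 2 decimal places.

1.61

The standard error of measurement is 16.3000×√(1 − 0.5840) ≈ 16.3000×0.6450 ≈ 10.5132.
SE_diff = SEM × √2 ≈ 10.5132 × 1.4142 ≈ 14.8679
z = 24 / 14.8679 ≈ 1.6142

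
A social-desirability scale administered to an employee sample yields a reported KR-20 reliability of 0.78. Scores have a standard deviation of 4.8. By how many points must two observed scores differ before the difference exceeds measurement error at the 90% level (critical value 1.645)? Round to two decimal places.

5.24

SEM = 4.8000×√(1 − 0.7800) ≃ 2.2514
SE_diff = SEM × √2 ≃ 2.2514 × 1.4142 ≃ 3.1840
Smallest detectable difference = 1.645×3.1840 ≃ 5.2376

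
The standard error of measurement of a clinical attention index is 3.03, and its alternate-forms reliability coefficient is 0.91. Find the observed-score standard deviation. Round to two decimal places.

10.10

SD = 3.03 / √(1 − 0.91) ≈ 10.100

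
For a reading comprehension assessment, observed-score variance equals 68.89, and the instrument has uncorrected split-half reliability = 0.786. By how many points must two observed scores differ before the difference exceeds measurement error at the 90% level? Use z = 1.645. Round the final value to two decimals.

σ = 68.89^(1/2) = 8.3000
r_full = 2·0.786 / (1 + 0.786) ≈ 0.8802
SEM = 8.3000 * √(1 − 0.8802) = 8.3000 * √0.1198 ≈ 8.3000 * 0.3462 ≈ 2.8731
Standard error of the difference = 2.8731·√2 ≈ 4.0631
Minimum reliable difference = 1.645 * SE_diff ≈ 1.645 * 4.0631 ≈ 6.6838

6.68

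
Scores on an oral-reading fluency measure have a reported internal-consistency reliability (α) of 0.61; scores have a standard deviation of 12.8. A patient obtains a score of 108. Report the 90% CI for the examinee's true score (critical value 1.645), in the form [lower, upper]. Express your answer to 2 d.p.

[94.85, 121.15]

SEM = 12.8000 * √(1 − 0.6100) = 12.8000 * √0.3900 ≈ 12.8000 * 0.6245 ≈ 7.9936
Margin = 1.645 * 7.9936 ≈ 13.1495
CI = 108 ± 13.1495 → [94.8505, 121.1495]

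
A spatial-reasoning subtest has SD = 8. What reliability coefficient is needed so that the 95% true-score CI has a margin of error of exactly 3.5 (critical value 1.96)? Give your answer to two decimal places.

0.95

Required SEM = 3.5 / 1.96 ≈ 1.7857
r = 1 − (SEM / SD)² = 1 − (1.7857 / 8)² ≈ 1 − 0.0498 ≈ 0.9502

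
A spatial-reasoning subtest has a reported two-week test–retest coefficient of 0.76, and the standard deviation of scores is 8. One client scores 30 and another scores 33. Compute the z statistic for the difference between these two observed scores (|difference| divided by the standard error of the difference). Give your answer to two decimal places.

0.54

SEM = 8.0000 · √(1 − 0.7600) = 8.0000 · √0.2400 ≃ 8.0000 · 0.4899 ≃ 3.9192
SE_diff = √2 · SEM ≃ 5.5426
z = |30 − 33| / 5.5426 = 3 / 5.5426 ≃ 0.5413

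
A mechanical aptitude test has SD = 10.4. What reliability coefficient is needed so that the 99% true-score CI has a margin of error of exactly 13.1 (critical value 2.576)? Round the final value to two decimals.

SEM needed = half-width / z = 13.1/2.576 ≈ 5.085
r = 1 − (5.085/10.4)² ≈ 1 − 0.239 ≈ 0.761

0.76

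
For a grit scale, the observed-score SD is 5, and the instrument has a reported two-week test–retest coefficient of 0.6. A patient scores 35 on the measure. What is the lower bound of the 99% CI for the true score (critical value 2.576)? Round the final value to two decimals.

SEM = 5.0000*√(1 − 0.6000) ≈ 3.1623
Half-width = 2.576*3.1623 ≈ 8.1460
Lower bound: 35 − 8.1460 = 26.8540

26.85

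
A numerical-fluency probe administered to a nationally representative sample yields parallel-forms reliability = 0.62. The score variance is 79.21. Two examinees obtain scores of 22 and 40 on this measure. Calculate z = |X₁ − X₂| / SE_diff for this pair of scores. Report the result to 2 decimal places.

2.32

SD = √79.21 ≃ 8.9000
SEM = 8.9000 · √(1 − 0.6200) = 8.9000 · √0.3800 ≃ 8.9000 · 0.6164 ≃ 5.4863
Standard error of the difference = 5.4863·√2 ≃ 7.7588
z = |22 − 40| / 7.7588 = 18 / 7.7588 ≃ 2.3199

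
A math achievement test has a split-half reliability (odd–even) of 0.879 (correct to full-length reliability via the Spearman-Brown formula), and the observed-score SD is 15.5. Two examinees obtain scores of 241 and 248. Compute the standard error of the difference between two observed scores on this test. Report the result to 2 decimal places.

5.56

r_full = 2·0.879 / (1 + 0.879) ≈ 0.936
SEM = 15.500×√(1 − 0.936) ≈ 3.933
SE_diff = √2 × SEM ≈ 5.563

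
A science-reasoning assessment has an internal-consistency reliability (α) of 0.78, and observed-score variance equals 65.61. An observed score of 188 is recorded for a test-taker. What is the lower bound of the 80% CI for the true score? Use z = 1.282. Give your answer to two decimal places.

SD = √65.61 ≈ 8.100
The standard error of measurement is 8.100·√(1 − 0.780) ≈ 8.100·0.469 ≈ 3.799.
Half-width = 1.282·3.799 ≈ 4.871
Lower limit = 188 − 4.871 ≈ 183.129

183.13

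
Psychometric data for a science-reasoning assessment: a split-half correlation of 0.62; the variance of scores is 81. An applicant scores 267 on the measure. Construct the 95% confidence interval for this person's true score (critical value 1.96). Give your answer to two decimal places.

σ = 81^(1/2) = 9.0000
r_full = 2·0.62 / (1 + 0.62) ≃ 0.7654
The standard error of measurement is 9.0000*√(1 − 0.7654) ≃ 9.0000*0.4843 ≃ 4.3589.
Margin = 1.96 * 4.3589 ≃ 8.5434
CI = 267 ± 8.5434 → [258.4566, 275.5434]

[258.46, 275.54]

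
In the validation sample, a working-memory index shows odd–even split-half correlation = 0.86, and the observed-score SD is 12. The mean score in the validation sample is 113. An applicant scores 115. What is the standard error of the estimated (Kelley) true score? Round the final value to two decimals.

Full-length reliability (Spearman-Brown) = 2(0.86)/(1+0.86) ≃ 0.92473
SE_est = SD · √(r(1 − r)) = 12.00000 · √0.06960 ≃ 12.00000 · 0.26382 ≃ 3.16590

3.17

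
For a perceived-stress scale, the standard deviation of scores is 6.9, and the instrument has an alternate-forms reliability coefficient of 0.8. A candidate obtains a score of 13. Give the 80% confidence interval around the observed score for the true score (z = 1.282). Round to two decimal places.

The standard error of measurement is 6.900*√(1 − 0.800) ≃ 6.900*0.447 ≃ 3.086.
1.282 * SEM ≃ 3.956
Interval: (9.044, 16.956)

[9.04, 16.96]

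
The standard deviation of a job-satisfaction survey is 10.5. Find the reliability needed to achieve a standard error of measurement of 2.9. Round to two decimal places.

Required reliability = 1 − (SEM/SD)² = 1 − 0.0763 ≈ 0.9237

0.92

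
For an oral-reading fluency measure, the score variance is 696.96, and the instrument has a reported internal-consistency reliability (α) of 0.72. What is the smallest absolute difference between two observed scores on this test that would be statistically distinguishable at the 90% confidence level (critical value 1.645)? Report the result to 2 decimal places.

32.50

SD = √696.96 = 26.400
SEM = 26.400 × √(1 − 0.720) = 26.400 × √0.280 ≈ 26.400 × 0.529 ≈ 13.970
SE_diff = SEM × √2 ≈ 13.970 × 1.414 ≈ 19.756
Smallest detectable difference = 1.645×19.756 ≈ 32.499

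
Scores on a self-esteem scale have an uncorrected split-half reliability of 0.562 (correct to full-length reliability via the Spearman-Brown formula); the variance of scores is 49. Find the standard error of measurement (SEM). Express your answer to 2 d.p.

3.71

SD = √49 ≃ 7.000
Full-length reliability (Spearman-Brown) = 2(0.562)/(1+0.562) ≃ 0.720
SEM = 7.000 * √(1 − 0.720) = 7.000 * √0.280 ≃ 7.000 * 0.530 ≃ 3.707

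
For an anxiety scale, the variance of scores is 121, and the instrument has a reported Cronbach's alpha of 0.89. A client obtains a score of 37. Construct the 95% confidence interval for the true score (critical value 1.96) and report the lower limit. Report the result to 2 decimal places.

29.85

SD = √121 ≈ 11.000
SEM = 11.000 * √(1 − 0.890) = 11.000 * √0.110 ≈ 11.000 * 0.332 ≈ 3.648
Half-width = 1.96*3.648 ≈ 7.151
Lower bound: 37 − 7.151 = 29.849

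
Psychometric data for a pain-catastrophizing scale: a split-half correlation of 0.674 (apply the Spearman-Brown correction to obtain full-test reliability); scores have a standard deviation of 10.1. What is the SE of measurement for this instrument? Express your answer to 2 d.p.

4.46

Full-length reliability (Spearman-Brown) = 2(0.674)/(1+0.674) ≈ 0.805
SEM = 10.100 · √(1 − 0.805) = 10.100 · √0.195 ≈ 10.100 · 0.441 ≈ 4.457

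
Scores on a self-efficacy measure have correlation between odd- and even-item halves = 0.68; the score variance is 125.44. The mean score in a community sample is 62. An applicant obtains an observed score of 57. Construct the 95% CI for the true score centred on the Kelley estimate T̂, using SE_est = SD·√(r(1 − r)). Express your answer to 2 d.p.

SD = √125.44 ≈ 11.200
r_full = 2·0.68 / (1 + 0.68) ≈ 0.810
Estimated true score = 0.810·57 + (1 − 0.810)·62 ≈ 57.952
SE_est = SD · √(r(1 − r)) = 11.200 · √0.154 ≈ 11.200 · 0.393 ≈ 4.398
95% CI: 57.952 ± 8.620 ≈ (49.332, 66.572)

[49.33, 66.57]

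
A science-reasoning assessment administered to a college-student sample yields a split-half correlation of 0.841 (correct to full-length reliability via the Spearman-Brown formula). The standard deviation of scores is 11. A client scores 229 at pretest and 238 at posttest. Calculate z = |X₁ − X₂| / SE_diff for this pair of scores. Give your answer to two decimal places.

1.97

r_full = 2·0.841 / (1 + 0.841) ≈ 0.91363
SEM = 11.00000 · √(1 − 0.91363) = 11.00000 · √0.08637 ≈ 11.00000 · 0.29388 ≈ 3.23269
SE_diff = SEM · √2 ≈ 3.23269 · 1.41421 ≈ 4.57172
z = 9 / 4.57172 ≈ 1.96863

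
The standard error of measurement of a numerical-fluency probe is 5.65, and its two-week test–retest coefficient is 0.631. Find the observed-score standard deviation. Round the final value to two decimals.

9.30

SD = 5.65 / √(1 − 0.631) ≃ 9.30112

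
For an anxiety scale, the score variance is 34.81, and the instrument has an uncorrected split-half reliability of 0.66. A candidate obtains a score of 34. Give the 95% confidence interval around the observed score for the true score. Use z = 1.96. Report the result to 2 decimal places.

[28.77, 39.23]

σ = 34.81^(1/2) = 5.9000
Spearman-Brown: r = 2(0.66) / (1 + 0.66) = 1.3200 / 1.6600 ≃ 0.7952
SEM = 5.9000 · √(1 − 0.7952) = 5.9000 · √0.2048 ≃ 5.9000 · 0.4526 ≃ 2.6702
1.96 · SEM ≃ 5.2335
95% CI: 34 ± 5.2335 = [28.7665, 39.2335]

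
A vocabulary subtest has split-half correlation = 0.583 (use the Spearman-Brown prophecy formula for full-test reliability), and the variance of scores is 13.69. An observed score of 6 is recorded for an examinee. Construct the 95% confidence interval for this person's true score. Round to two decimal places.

[2.28, 9.72]

SD = √13.69 = 3.70000
r_full = 2·0.583 / (1 + 0.583) ≃ 0.73658
The standard error of measurement is 3.70000*√(1 − 0.73658) ≃ 3.70000*0.51325 ≃ 1.89902.
1.96 * SEM ≃ 3.72208
CI = 6 ± 3.72208 → [2.27792, 9.72208]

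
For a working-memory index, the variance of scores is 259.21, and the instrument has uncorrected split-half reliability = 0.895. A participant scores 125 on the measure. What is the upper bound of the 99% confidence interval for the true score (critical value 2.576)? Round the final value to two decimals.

134.76

SD = √259.21 ≈ 16.100
r_full = 2·0.895 / (1 + 0.895) ≈ 0.945
SEM = 16.100 × √(1 − 0.945) = 16.100 × √0.055 ≈ 16.100 × 0.235 ≈ 3.790
Margin = 2.576 × 3.790 ≈ 9.763
Upper limit = 125 + 9.763 ≈ 134.763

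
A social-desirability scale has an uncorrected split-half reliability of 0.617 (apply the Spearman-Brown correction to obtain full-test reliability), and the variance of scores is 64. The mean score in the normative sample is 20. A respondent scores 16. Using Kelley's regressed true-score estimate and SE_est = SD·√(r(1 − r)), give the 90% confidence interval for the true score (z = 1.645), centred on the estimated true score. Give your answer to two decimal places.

[11.35, 22.54]

σ = 64^(1/2) = 8.000
r_full = 2·0.617 / (1 + 0.617) ≃ 0.763
Estimated true score = 0.763×16 + (1 − 0.763)×20 ≃ 16.947
SE_est = 8.000×√(0.763×0.237) ≃ 3.401
CI = 16.947 ± 1.645 × 3.401 → [11.352, 22.542]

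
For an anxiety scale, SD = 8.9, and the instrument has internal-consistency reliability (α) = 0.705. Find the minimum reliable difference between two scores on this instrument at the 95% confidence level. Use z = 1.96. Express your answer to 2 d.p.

13.40

SEM = 8.9000 · √(1 − 0.7050) = 8.9000 · √0.2950 ≈ 8.9000 · 0.5431 ≈ 4.8339
SE_diff = √2 · SEM ≈ 6.8362
Minimum reliable difference = 1.96 · SE_diff ≈ 1.96 · 6.8362 ≈ 13.3990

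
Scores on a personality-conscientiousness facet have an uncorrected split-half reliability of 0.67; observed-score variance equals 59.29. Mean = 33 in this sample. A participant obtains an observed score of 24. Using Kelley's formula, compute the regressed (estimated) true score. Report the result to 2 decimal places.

r_full = 2·0.67 / (1 + 0.67) ≈ 0.8024
T̂ = 0.8024(24) + 0.1976(33) ≈ 25.7784

25.78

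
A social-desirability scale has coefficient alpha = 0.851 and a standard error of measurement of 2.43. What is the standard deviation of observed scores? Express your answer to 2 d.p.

SD = SEM / √(1 − r) = 2.43 / √0.1490 ≈ 2.43 / 0.3860 ≈ 6.2953

6.30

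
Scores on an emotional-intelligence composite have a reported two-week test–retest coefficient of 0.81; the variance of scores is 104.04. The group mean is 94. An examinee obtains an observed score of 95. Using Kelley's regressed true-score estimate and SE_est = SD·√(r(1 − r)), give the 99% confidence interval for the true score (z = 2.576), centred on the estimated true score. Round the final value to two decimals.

σ = 104.04^(1/2) = 10.200
Estimated true score = 0.810×95 + (1 − 0.810)×94 ≈ 94.810
SE_est = SD × √(r(1 − r)) = 10.200 × √0.154 ≈ 10.200 × 0.392 ≈ 4.001
CI = 94.810 ± 2.576 × 4.001 → [84.502, 105.118]

[84.50, 105.12]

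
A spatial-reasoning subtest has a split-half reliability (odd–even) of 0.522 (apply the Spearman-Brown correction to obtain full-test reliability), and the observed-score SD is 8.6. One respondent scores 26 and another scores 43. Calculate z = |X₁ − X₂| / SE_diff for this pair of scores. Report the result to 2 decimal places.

2.49

r_full = 2·0.522 / (1 + 0.522) ≈ 0.6859
SEM = 8.6000 × √(1 − 0.6859) = 8.6000 × √0.3141 ≈ 8.6000 × 0.5604 ≈ 4.8195
SE_diff = √2 × SEM ≈ 6.8159
z = 17 / 6.8159 ≈ 2.4942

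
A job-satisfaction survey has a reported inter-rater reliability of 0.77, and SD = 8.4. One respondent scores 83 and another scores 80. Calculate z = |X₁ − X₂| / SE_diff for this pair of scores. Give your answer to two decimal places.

0.53

The standard error of measurement is 8.4000×√(1 − 0.7700) ≈ 8.4000×0.4796 ≈ 4.0285.
SE_diff = SEM × √2 ≈ 4.0285 × 1.4142 ≈ 5.6972
z = |83 − 80| / 5.6972 = 3 / 5.6972 ≈ 0.5266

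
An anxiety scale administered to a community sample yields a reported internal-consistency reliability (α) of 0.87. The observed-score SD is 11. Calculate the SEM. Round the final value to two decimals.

3.97

The standard error of measurement is 11.000·√(1 − 0.870) ≈ 11.000·0.361 ≈ 3.966.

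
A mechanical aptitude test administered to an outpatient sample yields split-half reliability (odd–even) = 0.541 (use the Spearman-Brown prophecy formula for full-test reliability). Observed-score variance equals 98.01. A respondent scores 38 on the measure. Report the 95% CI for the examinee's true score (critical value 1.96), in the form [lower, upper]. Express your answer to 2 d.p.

SD = √98.01 = 9.900
Spearman-Brown: r = 2(0.541) / (1 + 0.541) = 1.082 / 1.541 ≈ 0.702
SEM = 9.900·√(1 − 0.702) ≈ 5.403
Half-width = 1.96·5.403 ≈ 10.590
Interval: (27.410, 48.590)

[27.41, 48.59]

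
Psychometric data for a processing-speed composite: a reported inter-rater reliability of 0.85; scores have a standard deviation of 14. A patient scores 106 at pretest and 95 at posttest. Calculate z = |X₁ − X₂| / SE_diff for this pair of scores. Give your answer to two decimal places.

SEM = 14.00000 * √(1 − 0.85000) = 14.00000 * √0.15000 ≈ 14.00000 * 0.38730 ≈ 5.42218
Standard error of the difference = 5.42218·√2 ≈ 7.66812
z = 11 / 7.66812 ≈ 1.43451

1.43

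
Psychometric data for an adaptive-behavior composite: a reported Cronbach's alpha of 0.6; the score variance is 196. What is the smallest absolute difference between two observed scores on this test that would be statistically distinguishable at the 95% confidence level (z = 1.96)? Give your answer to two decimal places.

24.54

σ = 196^(1/2) = 14.000
SEM = 14.000×√(1 − 0.600) ≈ 8.854
SE_diff = SEM × √2 ≈ 8.854 × 1.414 ≈ 12.522
Minimum reliable difference = 1.96 × SE_diff ≈ 1.96 × 12.522 ≈ 24.543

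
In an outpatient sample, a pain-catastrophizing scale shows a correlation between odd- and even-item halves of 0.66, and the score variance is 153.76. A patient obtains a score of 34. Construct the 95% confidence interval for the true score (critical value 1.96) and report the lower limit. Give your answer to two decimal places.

SD = √153.76 = 12.400
r_full = 2·0.66 / (1 + 0.66) ≈ 0.795
SEM = 12.400×√(1 − 0.795) ≈ 5.612
Half-width = 1.96×5.612 ≈ 10.999
Lower bound: 34 − 10.999 = 23.001

23.00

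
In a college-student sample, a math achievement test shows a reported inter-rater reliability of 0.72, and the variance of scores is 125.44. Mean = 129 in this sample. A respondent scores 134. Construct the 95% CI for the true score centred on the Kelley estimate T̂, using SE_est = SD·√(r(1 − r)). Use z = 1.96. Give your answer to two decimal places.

[122.74, 142.46]

SD = √125.44 = 11.200
T̂ = r·X + (1 − r)·M = 0.720×134 + 0.280×129 = 96.480 + 36.120 ≈ 132.600
SE_est = 11.200×√(0.720×0.280) ≈ 5.029
CI = 132.600 ± 1.96 × 5.029 → [122.744, 142.456]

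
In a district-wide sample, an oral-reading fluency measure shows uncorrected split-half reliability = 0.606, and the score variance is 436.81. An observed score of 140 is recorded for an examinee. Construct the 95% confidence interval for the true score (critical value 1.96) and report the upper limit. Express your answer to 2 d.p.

σ = 436.81^(1/2) = 20.900
Spearman-Brown: r = 2(0.606) / (1 + 0.606) = 1.212 / 1.606 ≈ 0.755
SEM = 20.900 · √(1 − 0.755) = 20.900 · √0.245 ≈ 20.900 · 0.495 ≈ 10.352
Margin = 1.96 · 10.352 ≈ 20.290
Upper bound: 140 + 20.290 = 160.290

160.29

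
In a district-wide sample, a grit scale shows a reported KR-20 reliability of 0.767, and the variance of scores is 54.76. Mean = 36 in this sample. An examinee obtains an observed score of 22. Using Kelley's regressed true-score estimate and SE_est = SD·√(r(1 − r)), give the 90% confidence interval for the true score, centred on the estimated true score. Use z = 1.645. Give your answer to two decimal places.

σ = 54.76^(1/2) = 7.400
Estimated true score = 0.767·22 + (1 − 0.767)·36 ≈ 25.262
SE_est = SD · √(r(1 − r)) = 7.400 · √0.179 ≈ 7.400 · 0.423 ≈ 3.128
90% CI: 25.262 ± 5.146 ≈ (20.116, 30.408)

[20.12, 30.41]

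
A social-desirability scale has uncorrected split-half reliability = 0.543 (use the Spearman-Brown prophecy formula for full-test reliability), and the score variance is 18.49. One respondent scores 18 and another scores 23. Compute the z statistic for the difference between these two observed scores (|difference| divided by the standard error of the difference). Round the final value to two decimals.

σ = 18.49^(1/2) = 4.300
Spearman-Brown: r = 2(0.543) / (1 + 0.543) = 1.086 / 1.543 ≈ 0.704
The standard error of measurement is 4.300×√(1 − 0.704) ≈ 4.300×0.544 ≈ 2.340.
SE_diff = √2 × SEM ≈ 3.309
z = 5 / 3.309 ≈ 1.511

1.51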